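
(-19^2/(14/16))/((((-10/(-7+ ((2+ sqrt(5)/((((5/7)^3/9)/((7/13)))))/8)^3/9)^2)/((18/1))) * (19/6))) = 4019018995407130402716267479/253407472500000000000000-65833351548612773775867 * sqrt(5)/9282325000000000000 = 0.97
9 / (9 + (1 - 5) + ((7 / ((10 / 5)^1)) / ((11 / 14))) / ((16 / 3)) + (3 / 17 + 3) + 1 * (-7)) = 26928 / 6019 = 4.47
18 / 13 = 1.38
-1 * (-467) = 467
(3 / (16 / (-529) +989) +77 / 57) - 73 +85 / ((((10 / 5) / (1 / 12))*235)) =-42271621499 / 590130120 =-71.63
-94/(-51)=94/51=1.84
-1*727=-727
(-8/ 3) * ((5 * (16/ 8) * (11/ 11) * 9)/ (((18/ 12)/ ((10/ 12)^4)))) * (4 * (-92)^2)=-211600000/ 81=-2612345.68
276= 276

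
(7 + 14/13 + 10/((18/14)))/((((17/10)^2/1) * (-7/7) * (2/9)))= -24.69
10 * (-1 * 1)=-10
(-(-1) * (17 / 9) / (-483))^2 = 0.00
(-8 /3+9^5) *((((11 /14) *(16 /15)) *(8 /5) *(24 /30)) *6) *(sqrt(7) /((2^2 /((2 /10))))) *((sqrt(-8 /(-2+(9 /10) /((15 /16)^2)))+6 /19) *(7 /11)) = 45347584 *sqrt(7) /11875+45347584 *sqrt(2135) /22875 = 101702.71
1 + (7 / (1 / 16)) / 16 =8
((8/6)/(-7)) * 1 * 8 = -32/21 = -1.52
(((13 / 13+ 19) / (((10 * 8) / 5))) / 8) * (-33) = -165 / 32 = -5.16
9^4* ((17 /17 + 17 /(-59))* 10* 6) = 16533720 /59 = 280232.54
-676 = -676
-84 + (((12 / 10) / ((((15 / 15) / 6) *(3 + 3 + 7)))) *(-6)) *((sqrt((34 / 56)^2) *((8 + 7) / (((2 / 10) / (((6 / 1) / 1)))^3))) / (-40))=1851306 / 91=20344.02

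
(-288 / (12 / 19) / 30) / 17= -76 / 85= -0.89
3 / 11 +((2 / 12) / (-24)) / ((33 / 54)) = 23 / 88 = 0.26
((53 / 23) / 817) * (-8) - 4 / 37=-90852 / 695267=-0.13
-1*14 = -14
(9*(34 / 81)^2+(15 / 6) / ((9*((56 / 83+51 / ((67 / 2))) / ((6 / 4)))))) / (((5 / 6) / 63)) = 442768529 / 3298860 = 134.22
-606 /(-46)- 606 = -13635 /23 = -592.83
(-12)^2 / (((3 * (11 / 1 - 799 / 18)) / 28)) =-24192 / 601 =-40.25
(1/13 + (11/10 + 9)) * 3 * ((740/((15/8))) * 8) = 6265728/65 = 96395.82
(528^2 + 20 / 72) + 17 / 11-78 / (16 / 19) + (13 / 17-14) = 3752147021 / 13464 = 278679.96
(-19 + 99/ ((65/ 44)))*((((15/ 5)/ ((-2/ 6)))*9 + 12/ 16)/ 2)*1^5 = -1001841/ 520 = -1926.62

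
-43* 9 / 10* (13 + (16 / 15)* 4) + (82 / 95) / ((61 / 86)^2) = -2356059569 / 3534950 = -666.50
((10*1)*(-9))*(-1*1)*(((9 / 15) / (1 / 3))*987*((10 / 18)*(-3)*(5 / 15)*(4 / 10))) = -35532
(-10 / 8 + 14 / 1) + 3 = 63 / 4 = 15.75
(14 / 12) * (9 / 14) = 3 / 4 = 0.75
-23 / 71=-0.32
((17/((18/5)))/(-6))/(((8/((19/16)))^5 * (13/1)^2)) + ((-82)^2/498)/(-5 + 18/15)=-3514040868670321175/988990230780444672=-3.55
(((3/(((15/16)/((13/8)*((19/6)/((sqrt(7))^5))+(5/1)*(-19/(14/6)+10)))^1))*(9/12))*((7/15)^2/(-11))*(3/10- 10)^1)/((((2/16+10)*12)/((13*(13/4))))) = 4049071*sqrt(7)/1683990000+1491763/1002375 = 1.49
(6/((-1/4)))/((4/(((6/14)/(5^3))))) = -0.02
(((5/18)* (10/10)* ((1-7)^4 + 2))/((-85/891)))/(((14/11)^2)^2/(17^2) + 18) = -15991881147/76200898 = -209.86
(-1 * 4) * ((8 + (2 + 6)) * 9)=-576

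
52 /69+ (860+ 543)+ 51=100378 /69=1454.75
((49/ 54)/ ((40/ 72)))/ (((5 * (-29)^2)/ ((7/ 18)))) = 343/ 2270700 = 0.00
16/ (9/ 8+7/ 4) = 128/ 23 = 5.57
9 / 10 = 0.90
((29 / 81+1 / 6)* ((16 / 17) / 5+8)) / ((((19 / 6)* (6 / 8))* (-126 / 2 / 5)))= -4640 / 32319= -0.14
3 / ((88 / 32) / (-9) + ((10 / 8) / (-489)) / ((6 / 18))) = -8802 / 919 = -9.58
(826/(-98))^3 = -205379/343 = -598.77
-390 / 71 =-5.49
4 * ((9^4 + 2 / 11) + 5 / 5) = 288736 / 11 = 26248.73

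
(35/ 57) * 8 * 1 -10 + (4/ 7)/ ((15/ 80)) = -814/ 399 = -2.04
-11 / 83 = -0.13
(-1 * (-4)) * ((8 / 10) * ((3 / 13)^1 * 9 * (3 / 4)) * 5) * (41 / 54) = 246 / 13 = 18.92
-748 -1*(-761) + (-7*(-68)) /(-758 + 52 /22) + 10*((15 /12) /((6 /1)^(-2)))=960805 /2078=462.37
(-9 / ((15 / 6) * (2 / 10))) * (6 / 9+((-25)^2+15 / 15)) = -11280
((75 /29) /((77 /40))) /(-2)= -1500 /2233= -0.67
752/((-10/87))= -32712/5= -6542.40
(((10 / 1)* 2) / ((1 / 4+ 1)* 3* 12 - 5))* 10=5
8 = 8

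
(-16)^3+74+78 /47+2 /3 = -566774 /141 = -4019.67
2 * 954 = 1908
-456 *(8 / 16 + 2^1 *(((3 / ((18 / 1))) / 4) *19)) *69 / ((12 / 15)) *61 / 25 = -399855 / 2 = -199927.50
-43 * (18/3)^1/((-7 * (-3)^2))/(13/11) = 946/273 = 3.47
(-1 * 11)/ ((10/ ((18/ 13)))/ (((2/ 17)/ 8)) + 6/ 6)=-99/ 4429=-0.02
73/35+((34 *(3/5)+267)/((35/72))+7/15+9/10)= 624409/1050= 594.68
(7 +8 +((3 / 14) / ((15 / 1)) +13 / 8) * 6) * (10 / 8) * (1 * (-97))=-337269 / 112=-3011.33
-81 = -81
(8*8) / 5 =64 / 5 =12.80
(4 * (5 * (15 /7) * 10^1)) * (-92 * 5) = -1380000 /7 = -197142.86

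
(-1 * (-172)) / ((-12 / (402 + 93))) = -7095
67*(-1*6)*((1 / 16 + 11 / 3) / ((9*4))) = -11993 / 288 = -41.64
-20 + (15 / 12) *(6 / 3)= -35 / 2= -17.50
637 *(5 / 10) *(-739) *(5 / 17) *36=-42366870 / 17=-2492168.82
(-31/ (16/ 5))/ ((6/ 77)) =-124.32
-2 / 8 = -1 / 4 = -0.25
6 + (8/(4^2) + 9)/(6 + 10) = 211/32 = 6.59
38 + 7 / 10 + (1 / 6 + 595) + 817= 21763 / 15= 1450.87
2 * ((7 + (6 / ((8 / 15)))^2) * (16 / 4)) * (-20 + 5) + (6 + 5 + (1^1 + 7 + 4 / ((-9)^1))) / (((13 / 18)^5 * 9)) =-11894005563 / 742586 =-16017.01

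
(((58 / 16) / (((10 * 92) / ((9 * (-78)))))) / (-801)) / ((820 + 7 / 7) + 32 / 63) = 71253 / 16950797600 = 0.00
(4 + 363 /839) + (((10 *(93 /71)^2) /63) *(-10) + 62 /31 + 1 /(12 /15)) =4.96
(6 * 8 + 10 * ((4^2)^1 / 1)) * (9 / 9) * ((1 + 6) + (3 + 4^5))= 215072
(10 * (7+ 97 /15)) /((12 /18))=202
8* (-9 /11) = -72 /11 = -6.55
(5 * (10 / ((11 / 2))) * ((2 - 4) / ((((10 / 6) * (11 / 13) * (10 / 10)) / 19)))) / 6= -4940 / 121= -40.83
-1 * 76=-76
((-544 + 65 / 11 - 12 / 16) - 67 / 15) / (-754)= 358583 / 497640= 0.72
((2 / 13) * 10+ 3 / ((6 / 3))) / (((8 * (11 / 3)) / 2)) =237 / 1144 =0.21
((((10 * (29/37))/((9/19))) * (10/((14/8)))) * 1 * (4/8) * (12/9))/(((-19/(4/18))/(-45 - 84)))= 1995200/20979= 95.10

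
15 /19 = 0.79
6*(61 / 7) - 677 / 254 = 88225 / 1778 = 49.62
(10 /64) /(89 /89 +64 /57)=285 /3872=0.07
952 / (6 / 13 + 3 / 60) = 35360 / 19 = 1861.05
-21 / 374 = -0.06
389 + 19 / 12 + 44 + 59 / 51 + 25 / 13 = 1160683 / 2652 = 437.66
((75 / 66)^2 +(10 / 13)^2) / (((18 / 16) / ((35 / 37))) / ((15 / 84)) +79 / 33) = 11551875 / 55543202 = 0.21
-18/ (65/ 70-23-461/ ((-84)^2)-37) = 127008/ 417269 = 0.30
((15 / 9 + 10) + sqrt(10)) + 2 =sqrt(10) + 41 / 3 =16.83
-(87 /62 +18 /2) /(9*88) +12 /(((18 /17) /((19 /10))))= 587071 /27280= 21.52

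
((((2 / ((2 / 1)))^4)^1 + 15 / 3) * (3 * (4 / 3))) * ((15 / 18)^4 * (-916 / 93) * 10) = -1139.98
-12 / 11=-1.09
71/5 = 14.20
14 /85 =0.16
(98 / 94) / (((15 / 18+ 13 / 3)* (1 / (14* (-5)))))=-20580 / 1457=-14.12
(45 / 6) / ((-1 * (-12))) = 5 / 8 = 0.62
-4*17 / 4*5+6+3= -76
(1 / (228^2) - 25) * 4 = -1299599 / 12996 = -100.00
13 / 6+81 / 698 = 2390 / 1047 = 2.28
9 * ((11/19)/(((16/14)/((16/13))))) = 1386/247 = 5.61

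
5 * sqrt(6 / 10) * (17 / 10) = 6.58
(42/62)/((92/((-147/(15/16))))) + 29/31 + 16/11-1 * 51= -1951516/39215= -49.76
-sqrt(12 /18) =-sqrt(6) /3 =-0.82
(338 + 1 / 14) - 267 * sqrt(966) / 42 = 4733 / 14 - 89 * sqrt(966) / 14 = 140.49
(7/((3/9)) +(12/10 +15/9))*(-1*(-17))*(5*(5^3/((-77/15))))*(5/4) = -9509375/154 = -61749.19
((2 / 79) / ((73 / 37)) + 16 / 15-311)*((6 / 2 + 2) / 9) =-26809673 / 155709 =-172.18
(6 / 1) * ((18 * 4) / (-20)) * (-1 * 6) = 648 / 5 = 129.60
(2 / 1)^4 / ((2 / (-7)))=-56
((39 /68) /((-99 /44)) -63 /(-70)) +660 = 336929 /510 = 660.65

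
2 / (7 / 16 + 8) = 0.24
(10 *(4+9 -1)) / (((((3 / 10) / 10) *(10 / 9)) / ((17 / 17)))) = 3600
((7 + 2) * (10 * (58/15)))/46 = 174/23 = 7.57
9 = 9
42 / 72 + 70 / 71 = 1.57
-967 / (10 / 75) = -14505 / 2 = -7252.50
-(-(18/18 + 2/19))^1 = 1.11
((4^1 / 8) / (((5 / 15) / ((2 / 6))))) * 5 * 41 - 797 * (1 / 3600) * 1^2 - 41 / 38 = 101.20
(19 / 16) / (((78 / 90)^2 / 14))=29925 / 1352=22.13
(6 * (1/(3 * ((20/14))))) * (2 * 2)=28/5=5.60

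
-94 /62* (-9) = 423 /31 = 13.65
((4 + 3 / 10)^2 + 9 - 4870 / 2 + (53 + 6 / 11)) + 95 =-2484861 / 1100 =-2258.96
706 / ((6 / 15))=1765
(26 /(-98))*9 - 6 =-411 /49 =-8.39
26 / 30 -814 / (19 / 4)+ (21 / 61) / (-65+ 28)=-109680386 / 643245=-170.51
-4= -4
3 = 3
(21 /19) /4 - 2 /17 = 205 /1292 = 0.16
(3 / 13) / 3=1 / 13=0.08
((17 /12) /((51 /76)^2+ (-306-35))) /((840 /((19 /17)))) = -6859 /1239219450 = -0.00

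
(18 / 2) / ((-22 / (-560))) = 2520 / 11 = 229.09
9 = 9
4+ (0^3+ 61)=65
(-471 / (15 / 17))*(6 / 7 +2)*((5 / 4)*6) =-80070 / 7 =-11438.57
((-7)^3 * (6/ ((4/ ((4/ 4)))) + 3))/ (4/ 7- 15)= 21609/ 202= 106.98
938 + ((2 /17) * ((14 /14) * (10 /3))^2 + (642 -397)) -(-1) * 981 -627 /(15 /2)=1592506 /765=2081.71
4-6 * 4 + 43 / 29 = -537 / 29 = -18.52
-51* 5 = -255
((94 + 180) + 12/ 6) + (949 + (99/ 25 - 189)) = 25999/ 25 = 1039.96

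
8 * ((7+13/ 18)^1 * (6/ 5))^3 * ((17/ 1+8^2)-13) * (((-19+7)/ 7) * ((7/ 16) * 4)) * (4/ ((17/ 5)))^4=-110002954240/ 44217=-2487797.78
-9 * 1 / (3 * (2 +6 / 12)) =-6 / 5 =-1.20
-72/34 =-36/17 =-2.12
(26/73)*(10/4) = 65/73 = 0.89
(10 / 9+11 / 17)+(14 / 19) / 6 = 1.88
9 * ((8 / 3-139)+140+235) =2148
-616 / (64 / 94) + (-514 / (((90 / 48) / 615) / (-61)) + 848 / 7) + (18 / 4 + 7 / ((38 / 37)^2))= 51971997981 / 5054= 10283339.53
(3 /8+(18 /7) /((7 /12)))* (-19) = -35625 /392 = -90.88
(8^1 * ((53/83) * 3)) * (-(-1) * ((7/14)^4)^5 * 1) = 0.00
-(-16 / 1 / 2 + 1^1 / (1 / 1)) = 7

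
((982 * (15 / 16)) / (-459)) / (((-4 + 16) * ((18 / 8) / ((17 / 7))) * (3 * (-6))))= 2455 / 244944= 0.01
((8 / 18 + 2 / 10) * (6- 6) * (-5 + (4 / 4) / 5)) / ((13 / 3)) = 0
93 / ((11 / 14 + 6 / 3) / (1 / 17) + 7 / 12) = 7812 / 4027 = 1.94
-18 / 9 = -2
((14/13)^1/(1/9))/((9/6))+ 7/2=259/26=9.96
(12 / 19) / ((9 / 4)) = 0.28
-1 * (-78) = 78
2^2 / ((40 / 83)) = 83 / 10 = 8.30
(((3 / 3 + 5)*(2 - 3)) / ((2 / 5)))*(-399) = 5985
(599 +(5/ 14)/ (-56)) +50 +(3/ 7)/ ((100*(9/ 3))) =12720303/ 19600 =649.00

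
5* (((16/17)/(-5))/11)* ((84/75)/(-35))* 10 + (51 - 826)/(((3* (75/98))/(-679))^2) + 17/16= -82138160336633/1211760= -67784181.96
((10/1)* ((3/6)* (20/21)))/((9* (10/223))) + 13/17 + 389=401.56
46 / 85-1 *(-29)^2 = -71439 / 85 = -840.46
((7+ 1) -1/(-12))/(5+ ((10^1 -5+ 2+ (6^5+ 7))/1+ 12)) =97/93684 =0.00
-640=-640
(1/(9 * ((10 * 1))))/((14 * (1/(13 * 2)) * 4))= 13/2520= 0.01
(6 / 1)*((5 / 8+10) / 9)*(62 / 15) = 527 / 18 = 29.28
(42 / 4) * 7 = 147 / 2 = 73.50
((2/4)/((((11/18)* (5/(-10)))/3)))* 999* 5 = -269730/11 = -24520.91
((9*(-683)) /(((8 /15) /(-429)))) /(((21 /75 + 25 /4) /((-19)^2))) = 356992403625 /1306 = 273347935.39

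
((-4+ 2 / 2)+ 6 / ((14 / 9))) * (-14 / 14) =-0.86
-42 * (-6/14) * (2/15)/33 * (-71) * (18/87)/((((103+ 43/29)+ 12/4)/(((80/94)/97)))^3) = -6114406400/10521813845255024109699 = -0.00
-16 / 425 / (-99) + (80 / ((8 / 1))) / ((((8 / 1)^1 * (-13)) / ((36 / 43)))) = -1884431 / 23519925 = -0.08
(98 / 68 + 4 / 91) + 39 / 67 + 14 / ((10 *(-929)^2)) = 2.07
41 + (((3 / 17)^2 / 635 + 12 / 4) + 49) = 17066904 / 183515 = 93.00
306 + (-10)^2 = 406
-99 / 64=-1.55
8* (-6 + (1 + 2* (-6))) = -136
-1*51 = -51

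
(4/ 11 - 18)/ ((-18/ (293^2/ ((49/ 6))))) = 16654706/ 1617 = 10299.76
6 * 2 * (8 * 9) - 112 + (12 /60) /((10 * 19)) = 714401 /950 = 752.00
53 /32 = 1.66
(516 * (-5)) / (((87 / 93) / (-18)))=1439640 / 29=49642.76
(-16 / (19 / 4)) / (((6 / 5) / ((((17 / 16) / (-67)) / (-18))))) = -85 / 34371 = -0.00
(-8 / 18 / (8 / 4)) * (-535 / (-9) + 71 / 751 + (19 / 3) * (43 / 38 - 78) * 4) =419.51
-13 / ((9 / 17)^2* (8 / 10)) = -18785 / 324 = -57.98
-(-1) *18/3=6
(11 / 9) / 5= 11 / 45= 0.24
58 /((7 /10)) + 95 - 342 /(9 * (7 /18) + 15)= 41277 /259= 159.37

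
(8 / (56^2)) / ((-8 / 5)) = -5 / 3136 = -0.00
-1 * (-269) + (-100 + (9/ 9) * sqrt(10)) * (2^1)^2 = -131 + 4 * sqrt(10) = -118.35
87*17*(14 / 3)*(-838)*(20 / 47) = -115677520 / 47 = -2461223.83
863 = 863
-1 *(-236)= 236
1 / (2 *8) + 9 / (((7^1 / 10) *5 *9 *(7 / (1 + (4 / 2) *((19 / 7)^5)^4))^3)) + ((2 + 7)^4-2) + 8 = 13597404706327608587648040145201541552960112822456834064849420092830465016873937 / 19516167802173371202217181801007549132089844706099814416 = 696725138057757744670166.20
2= 2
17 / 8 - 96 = -751 / 8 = -93.88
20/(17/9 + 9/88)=15840/1577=10.04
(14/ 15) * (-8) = -112/ 15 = -7.47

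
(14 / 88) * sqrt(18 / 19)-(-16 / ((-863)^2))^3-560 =-231341102677724816944 / 413109111924508609+ 21 * sqrt(38) / 836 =-559.85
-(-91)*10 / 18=455 / 9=50.56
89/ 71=1.25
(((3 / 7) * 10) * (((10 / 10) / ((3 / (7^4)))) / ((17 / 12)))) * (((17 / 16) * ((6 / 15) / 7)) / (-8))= -147 / 8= -18.38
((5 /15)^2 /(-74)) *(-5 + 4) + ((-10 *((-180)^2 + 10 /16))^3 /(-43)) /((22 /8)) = 724910467106795206909 /2520144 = 287646446832718.77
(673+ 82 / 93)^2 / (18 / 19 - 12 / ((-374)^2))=2609576681917051 / 5443550865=479388.68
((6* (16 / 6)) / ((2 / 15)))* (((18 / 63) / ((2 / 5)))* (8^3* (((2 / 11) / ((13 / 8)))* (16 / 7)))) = 78643200 / 7007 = 11223.52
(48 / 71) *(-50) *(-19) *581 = 26493600 / 71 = 373149.30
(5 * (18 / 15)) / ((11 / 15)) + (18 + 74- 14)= 948 / 11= 86.18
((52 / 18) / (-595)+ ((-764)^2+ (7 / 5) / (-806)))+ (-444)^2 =3370172391707 / 4316130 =780831.99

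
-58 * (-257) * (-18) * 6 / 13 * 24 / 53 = -38636352 / 689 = -56075.98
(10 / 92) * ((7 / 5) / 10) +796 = 366167 / 460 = 796.02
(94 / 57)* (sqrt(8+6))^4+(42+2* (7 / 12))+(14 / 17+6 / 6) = 237869 / 646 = 368.22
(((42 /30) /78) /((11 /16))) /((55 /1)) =56 /117975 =0.00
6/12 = 1/2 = 0.50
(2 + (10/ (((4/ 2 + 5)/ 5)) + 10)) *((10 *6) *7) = 8040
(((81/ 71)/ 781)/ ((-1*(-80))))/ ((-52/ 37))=-2997/ 230676160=-0.00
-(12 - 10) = -2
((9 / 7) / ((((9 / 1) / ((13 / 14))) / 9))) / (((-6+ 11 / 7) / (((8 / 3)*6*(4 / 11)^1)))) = -3744 / 2387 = -1.57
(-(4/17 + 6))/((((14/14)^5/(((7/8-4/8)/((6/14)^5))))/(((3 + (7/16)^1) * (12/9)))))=-741.23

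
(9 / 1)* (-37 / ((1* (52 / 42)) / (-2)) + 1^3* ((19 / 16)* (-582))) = -590949 / 104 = -5682.20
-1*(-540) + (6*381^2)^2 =758581773696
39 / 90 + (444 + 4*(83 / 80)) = 5383 / 12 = 448.58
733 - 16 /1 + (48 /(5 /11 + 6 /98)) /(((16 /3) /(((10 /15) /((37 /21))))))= 723.60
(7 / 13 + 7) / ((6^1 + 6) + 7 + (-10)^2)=14 / 221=0.06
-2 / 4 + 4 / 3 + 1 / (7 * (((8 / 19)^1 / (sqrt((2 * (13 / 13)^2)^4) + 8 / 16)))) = 793 / 336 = 2.36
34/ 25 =1.36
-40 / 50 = -4 / 5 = -0.80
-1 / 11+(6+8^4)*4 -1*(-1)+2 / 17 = 3068488 / 187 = 16409.03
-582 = -582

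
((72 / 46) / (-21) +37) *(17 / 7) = 101065 / 1127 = 89.68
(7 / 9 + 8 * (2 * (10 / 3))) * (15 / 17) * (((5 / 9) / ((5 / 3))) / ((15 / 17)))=487 / 27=18.04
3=3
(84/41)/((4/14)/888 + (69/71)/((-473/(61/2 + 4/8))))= -8767580976/271191589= -32.33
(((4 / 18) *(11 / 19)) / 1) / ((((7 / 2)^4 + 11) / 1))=352 / 440667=0.00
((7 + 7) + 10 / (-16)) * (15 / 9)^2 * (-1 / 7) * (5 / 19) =-13375 / 9576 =-1.40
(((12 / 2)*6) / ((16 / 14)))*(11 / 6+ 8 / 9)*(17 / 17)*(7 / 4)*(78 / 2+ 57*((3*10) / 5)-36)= 828345 / 16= 51771.56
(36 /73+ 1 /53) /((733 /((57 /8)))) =112917 /22687816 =0.00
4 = 4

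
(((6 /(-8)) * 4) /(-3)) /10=1 /10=0.10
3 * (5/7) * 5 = 75/7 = 10.71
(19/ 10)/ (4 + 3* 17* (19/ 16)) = 0.03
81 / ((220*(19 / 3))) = 0.06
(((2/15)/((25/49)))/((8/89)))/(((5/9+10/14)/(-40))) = -91581/1000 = -91.58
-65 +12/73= -4733/73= -64.84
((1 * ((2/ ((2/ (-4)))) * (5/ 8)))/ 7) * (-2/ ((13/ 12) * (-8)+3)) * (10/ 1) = -150/ 119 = -1.26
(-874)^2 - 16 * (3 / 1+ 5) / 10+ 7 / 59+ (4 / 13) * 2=2929418187 / 3835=763863.93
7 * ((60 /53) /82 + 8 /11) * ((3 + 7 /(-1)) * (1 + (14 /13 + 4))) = -39183368 /310739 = -126.10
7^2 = 49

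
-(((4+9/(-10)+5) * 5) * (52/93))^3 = -345948408/29791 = -11612.51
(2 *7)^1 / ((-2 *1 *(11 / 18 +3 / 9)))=-126 / 17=-7.41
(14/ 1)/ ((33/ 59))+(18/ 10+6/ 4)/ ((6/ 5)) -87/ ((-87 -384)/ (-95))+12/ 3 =294955/ 20724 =14.23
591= 591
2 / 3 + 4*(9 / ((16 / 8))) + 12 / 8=20.17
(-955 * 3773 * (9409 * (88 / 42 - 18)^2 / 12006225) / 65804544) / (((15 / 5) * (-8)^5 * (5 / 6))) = 50119851791 / 378245782359244800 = 0.00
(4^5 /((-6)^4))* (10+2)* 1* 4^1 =1024 /27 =37.93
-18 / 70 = -9 / 35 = -0.26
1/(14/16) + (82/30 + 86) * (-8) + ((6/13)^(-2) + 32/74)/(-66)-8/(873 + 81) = -115590417907/163076760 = -708.81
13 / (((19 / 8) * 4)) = 26 / 19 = 1.37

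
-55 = -55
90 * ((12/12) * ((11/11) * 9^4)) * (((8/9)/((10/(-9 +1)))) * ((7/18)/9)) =-18144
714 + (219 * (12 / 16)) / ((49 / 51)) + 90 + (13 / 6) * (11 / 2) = 145070 / 147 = 986.87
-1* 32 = -32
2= 2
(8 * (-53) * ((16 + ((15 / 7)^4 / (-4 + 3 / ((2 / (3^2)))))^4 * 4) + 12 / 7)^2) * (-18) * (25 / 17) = 147858753.30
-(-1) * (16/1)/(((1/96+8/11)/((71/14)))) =599808/5453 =110.00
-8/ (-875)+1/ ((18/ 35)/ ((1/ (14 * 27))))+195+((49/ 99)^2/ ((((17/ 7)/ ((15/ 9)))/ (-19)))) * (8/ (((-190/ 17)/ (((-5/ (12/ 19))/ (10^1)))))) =193.20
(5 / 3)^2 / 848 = 0.00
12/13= 0.92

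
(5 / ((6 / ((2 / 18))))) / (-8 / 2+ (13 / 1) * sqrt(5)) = 10 / 22383+ 65 * sqrt(5) / 44766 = 0.00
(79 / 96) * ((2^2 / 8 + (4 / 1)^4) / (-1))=-13509 / 64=-211.08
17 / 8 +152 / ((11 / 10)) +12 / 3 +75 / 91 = 1162209 / 8008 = 145.13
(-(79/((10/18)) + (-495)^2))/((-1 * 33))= 408612/55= 7429.31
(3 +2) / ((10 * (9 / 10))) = 5 / 9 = 0.56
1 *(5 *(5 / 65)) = 5 / 13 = 0.38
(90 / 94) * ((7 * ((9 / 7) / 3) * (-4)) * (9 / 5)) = -972 / 47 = -20.68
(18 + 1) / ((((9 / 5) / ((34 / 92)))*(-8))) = -0.49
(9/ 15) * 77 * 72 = 16632/ 5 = 3326.40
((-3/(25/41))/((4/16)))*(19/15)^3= -1124876/28125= -40.00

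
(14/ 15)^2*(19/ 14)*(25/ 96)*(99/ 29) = 1463/ 1392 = 1.05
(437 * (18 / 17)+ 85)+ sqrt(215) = sqrt(215)+ 9311 / 17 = 562.37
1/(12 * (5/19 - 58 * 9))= -19/118956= -0.00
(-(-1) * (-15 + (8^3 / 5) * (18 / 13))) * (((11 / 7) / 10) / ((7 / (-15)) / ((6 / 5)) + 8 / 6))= 815859 / 38675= 21.10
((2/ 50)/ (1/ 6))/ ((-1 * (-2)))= 3/ 25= 0.12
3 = 3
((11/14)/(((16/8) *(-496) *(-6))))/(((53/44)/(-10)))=-605/552048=-0.00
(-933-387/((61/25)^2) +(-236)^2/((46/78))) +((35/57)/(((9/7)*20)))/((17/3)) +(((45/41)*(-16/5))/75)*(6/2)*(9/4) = 95315143849561999/1020038102100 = 93442.73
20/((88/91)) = 455/22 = 20.68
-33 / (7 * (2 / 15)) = -495 / 14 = -35.36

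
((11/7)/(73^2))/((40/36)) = 99/373030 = 0.00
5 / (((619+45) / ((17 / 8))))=85 / 5312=0.02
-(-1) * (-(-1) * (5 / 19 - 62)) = -1173 / 19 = -61.74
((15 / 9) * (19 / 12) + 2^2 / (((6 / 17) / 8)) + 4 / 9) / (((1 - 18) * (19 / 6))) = -1125 / 646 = -1.74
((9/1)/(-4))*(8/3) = -6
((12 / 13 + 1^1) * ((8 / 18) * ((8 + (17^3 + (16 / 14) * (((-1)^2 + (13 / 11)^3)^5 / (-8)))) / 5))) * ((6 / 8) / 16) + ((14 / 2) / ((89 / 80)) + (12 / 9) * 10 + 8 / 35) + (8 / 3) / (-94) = 22556389495688487871017331 / 381619691383818192024720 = 59.11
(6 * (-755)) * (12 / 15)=-3624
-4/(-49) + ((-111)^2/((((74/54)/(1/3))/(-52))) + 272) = -7623024/49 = -155571.92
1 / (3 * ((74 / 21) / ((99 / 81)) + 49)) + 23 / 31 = 278042 / 371535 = 0.75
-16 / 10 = -8 / 5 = -1.60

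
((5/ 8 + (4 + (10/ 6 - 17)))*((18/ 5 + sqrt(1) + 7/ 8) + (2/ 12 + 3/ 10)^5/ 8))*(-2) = 1069037503/ 9112500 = 117.32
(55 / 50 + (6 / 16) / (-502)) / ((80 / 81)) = 1787913 / 1606400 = 1.11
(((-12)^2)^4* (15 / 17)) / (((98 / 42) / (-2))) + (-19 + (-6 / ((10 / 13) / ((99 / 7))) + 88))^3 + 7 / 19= -4504497362423003 / 13848625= -325266758.43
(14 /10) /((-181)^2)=7 /163805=0.00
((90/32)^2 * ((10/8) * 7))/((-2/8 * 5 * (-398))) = 14175/101888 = 0.14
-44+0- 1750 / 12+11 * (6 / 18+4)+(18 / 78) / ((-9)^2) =-99799 / 702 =-142.16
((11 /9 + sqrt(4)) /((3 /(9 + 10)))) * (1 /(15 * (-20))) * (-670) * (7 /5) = 63.81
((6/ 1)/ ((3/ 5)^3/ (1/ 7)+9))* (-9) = -375/ 73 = -5.14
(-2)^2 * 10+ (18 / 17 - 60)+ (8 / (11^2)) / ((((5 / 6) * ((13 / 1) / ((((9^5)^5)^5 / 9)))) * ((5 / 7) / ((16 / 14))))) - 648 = 138309278634049811841110642914633285585980895911915594087668997695362823064641867676095038719406726254898118068693840905758 / 668525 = 206887219825810271629498700000000000000000000000000000000000000000000000000000000000000000000000000000000000000000000.00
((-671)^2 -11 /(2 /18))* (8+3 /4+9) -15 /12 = 7990019.25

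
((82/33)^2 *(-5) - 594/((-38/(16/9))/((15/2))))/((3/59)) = 216745940/62073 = 3491.79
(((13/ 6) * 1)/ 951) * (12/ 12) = 13/ 5706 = 0.00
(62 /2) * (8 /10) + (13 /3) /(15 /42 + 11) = 25.18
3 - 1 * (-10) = 13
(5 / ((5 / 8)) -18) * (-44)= 440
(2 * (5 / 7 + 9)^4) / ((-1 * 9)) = -42762752 / 21609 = -1978.93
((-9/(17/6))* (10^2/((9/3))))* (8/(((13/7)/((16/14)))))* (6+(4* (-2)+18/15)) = 92160/221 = 417.01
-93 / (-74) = 93 / 74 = 1.26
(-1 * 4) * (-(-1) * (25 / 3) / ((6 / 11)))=-550 / 9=-61.11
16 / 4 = 4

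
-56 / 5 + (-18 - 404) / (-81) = -2426 / 405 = -5.99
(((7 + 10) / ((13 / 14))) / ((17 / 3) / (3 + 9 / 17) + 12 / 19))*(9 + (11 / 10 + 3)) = 107.20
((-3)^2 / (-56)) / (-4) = 9 / 224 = 0.04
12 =12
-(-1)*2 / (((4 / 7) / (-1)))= -7 / 2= -3.50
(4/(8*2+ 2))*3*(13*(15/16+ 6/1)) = 481/8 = 60.12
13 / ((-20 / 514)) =-3341 / 10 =-334.10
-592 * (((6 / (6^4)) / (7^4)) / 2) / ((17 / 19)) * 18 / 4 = -703 / 244902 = -0.00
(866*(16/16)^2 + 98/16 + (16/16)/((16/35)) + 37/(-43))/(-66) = -600935/45408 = -13.23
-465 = -465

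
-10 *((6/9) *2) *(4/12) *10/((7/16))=-6400/63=-101.59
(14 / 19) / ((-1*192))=-7 / 1824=-0.00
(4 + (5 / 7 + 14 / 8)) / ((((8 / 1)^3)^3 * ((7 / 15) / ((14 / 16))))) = 2715 / 30064771072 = 0.00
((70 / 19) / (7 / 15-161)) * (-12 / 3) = 75 / 817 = 0.09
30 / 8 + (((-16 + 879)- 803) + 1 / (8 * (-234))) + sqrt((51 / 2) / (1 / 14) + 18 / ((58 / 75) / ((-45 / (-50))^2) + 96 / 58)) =131 * sqrt(3705) / 418 + 119339 / 1872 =82.83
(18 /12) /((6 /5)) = 5 /4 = 1.25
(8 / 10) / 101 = 4 / 505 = 0.01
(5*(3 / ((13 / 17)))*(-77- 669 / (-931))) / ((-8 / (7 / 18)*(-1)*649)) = -3018265 / 26930904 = -0.11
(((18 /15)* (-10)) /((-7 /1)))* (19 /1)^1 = 228 /7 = 32.57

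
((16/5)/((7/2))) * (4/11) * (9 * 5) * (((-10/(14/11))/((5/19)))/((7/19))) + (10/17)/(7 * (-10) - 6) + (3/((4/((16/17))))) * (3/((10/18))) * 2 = -78519359/65170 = -1204.84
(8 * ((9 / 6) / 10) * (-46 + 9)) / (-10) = 4.44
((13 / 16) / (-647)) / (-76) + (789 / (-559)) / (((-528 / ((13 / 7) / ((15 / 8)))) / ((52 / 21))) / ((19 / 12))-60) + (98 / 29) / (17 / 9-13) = -0.30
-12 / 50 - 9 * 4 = -906 / 25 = -36.24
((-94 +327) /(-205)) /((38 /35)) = -1631 /1558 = -1.05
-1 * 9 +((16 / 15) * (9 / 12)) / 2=-43 / 5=-8.60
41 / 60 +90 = 5441 / 60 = 90.68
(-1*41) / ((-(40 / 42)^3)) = 379701 / 8000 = 47.46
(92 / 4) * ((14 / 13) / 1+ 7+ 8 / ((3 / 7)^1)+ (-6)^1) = 18607 / 39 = 477.10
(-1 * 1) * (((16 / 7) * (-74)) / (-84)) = -296 / 147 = -2.01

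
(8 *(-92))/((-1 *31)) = 736/31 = 23.74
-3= -3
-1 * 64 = -64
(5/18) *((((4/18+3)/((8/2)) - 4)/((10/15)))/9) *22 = -6325/1944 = -3.25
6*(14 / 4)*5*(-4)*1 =-420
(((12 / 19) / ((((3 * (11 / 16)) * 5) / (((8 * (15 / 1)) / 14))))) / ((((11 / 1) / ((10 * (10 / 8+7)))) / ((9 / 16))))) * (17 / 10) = 5508 / 1463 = 3.76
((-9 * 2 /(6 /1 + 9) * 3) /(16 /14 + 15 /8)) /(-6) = 168 /845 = 0.20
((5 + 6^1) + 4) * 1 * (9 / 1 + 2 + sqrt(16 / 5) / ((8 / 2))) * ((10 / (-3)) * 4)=-2200 - 40 * sqrt(5)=-2289.44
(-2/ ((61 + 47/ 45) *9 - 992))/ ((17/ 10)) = 25/ 9214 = 0.00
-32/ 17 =-1.88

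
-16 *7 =-112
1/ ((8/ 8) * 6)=1/ 6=0.17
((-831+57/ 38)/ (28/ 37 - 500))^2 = 3767872689/ 1364859136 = 2.76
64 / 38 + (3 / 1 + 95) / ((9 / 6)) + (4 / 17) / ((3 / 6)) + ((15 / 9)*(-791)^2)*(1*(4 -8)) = -4041833864 / 969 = -4171139.18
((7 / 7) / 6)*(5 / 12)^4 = 625 / 124416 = 0.01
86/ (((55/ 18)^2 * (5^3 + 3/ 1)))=3483/ 48400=0.07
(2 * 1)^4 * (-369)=-5904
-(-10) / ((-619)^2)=0.00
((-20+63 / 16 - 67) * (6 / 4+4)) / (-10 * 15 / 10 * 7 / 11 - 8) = 160809 / 6176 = 26.04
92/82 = 46/41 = 1.12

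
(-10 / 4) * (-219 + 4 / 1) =1075 / 2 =537.50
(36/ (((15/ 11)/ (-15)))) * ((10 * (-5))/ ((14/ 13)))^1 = 128700/ 7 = 18385.71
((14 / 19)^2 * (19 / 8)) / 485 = 49 / 18430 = 0.00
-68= -68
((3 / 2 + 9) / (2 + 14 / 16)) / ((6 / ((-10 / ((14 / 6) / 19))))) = -1140 / 23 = -49.57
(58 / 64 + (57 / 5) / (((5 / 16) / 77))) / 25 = 2247893 / 20000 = 112.39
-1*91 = -91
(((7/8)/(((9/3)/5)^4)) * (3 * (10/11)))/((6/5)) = 109375/7128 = 15.34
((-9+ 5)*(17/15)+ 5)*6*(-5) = -14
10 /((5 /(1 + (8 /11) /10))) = 118 /55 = 2.15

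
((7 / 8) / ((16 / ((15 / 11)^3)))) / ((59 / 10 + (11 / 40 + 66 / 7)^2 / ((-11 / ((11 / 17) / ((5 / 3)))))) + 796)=819984375 / 4722135405482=0.00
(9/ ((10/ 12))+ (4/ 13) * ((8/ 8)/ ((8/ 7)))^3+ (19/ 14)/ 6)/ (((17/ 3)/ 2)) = 1962511/ 495040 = 3.96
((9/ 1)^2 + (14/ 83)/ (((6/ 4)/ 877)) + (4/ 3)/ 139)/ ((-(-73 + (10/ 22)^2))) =250756649/ 101617896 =2.47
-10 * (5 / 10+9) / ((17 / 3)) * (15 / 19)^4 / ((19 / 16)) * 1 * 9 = -109350000 / 2215457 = -49.36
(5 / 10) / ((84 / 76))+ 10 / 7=79 / 42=1.88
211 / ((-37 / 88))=-18568 / 37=-501.84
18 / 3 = 6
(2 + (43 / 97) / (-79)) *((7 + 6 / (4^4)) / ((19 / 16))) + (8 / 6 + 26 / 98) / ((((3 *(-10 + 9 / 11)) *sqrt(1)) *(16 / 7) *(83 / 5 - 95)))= 68542227572089 / 5810592235392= 11.80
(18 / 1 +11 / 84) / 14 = 1523 / 1176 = 1.30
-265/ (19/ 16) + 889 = 12651/ 19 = 665.84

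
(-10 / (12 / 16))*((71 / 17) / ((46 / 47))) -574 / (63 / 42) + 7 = -507397 / 1173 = -432.56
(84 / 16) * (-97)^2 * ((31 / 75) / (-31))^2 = 65863 / 7500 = 8.78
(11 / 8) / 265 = 11 / 2120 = 0.01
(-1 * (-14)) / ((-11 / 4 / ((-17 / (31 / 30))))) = 28560 / 341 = 83.75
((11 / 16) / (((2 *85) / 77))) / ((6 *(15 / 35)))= 0.12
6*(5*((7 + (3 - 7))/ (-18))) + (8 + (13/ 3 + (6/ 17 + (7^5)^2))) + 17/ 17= 14406238142/ 51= 282475257.69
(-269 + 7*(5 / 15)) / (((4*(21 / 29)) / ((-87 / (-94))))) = -84100 / 987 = -85.21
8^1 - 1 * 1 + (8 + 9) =24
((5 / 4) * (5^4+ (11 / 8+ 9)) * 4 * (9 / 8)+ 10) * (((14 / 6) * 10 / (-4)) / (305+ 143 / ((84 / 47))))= -56196875 / 1034912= -54.30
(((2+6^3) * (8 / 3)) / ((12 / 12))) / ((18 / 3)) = 872 / 9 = 96.89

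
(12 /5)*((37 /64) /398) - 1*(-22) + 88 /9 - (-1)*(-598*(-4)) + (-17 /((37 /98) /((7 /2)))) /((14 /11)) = 24385799443 /10602720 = 2299.96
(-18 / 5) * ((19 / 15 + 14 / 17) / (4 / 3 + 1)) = -9594 / 2975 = -3.22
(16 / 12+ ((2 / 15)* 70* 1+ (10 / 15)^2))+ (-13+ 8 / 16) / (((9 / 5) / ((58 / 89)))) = 5275 / 801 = 6.59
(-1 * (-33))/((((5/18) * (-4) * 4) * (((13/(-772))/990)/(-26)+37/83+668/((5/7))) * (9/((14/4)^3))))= -17950587039/474823318796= -0.04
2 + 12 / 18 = 8 / 3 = 2.67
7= 7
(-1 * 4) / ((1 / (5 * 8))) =-160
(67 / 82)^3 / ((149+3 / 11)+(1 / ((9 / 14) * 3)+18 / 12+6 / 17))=1518552387 / 422155736252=0.00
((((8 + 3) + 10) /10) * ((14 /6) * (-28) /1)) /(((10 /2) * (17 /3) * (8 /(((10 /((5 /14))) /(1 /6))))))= -43218 /425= -101.69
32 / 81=0.40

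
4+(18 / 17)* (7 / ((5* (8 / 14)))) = 1121 / 170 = 6.59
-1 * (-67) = 67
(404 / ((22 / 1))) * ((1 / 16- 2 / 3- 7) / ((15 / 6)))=-7373 / 132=-55.86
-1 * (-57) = 57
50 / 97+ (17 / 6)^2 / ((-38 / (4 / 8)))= 108767 / 265392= 0.41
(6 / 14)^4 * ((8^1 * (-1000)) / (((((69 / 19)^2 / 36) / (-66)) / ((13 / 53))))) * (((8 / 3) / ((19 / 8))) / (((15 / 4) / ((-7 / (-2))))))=120191385600 / 9616691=12498.21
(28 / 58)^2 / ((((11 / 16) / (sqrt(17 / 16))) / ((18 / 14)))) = 1008 * sqrt(17) / 9251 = 0.45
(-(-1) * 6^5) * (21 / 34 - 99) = -13005360 / 17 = -765021.18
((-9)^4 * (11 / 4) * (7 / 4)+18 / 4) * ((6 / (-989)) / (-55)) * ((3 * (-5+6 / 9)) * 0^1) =0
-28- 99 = -127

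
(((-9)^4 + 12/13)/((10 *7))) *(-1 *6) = -51183/91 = -562.45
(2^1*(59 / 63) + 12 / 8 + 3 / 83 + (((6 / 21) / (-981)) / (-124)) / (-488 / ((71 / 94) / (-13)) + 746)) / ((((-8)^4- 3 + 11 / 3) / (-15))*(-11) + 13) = 78222377457967 / 69229447804792380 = 0.00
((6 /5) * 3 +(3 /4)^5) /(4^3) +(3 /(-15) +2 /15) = -1319 /196608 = -0.01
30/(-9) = -10/3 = -3.33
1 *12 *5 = 60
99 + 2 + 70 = 171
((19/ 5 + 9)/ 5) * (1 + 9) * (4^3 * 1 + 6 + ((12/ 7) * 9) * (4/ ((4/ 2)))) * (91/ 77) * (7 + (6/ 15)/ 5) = 207936768/ 9625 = 21603.82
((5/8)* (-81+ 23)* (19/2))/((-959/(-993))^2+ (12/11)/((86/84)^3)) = -2375845263632115/13447877037448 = -176.67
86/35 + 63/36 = 589/140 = 4.21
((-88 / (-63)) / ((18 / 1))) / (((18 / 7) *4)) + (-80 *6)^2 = 335923211 / 1458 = 230400.01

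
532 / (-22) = -266 / 11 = -24.18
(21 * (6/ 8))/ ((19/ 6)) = 189/ 38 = 4.97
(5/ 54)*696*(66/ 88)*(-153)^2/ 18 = 125715/ 2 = 62857.50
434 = 434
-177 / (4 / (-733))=129741 / 4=32435.25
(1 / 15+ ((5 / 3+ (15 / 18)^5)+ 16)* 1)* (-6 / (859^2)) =-705097 / 4781468880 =-0.00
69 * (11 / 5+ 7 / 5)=1242 / 5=248.40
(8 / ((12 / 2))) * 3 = 4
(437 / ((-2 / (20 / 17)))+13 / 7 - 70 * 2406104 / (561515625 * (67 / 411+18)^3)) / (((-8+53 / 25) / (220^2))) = 2100640.10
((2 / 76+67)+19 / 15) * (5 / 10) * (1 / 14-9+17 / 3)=-111.38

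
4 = 4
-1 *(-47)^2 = -2209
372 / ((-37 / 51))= -18972 / 37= -512.76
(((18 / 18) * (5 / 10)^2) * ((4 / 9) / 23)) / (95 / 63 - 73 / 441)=0.00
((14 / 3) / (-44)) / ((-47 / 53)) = 371 / 3102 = 0.12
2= 2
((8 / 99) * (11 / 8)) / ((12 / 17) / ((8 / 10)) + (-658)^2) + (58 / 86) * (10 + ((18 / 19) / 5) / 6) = 1830775188844 / 270605216295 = 6.77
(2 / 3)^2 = 4 / 9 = 0.44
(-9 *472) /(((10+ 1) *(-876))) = 354 /803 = 0.44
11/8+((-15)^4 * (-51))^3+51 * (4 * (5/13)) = -1789942072623046866697/104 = -17210981467529296795.16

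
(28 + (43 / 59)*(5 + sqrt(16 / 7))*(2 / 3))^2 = 3705568*sqrt(7) / 219303 + 203181308 / 219303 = 971.19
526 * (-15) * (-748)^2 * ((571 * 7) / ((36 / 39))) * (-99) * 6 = 11354366239135920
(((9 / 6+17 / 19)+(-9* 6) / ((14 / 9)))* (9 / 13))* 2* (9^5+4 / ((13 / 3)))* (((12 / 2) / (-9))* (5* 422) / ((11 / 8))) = 2703350001.09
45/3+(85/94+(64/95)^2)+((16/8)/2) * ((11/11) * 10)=22360899/848350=26.36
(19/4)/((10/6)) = 57/20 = 2.85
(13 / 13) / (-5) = -1 / 5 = -0.20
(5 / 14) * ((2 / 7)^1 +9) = 325 / 98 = 3.32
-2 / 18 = -1 / 9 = -0.11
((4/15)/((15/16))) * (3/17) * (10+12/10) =3584/6375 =0.56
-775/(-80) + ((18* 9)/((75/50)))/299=48073/4784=10.05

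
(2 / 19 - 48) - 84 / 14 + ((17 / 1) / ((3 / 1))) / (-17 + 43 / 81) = -1374737 / 25346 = -54.24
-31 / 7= -4.43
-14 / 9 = -1.56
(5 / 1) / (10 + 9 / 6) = 10 / 23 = 0.43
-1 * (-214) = 214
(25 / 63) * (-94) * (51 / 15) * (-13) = 103870 / 63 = 1648.73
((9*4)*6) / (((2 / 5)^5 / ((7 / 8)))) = 590625 / 32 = 18457.03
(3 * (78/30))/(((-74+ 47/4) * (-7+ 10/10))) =26/1245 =0.02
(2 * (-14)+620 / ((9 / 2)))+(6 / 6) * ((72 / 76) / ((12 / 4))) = 18826 / 171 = 110.09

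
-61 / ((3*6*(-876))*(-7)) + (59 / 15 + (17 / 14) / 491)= 1066347833 / 270973080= 3.94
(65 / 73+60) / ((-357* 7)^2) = 635 / 65126439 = 0.00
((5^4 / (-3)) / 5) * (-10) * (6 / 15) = 500 / 3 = 166.67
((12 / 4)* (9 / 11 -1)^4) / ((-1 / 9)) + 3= 43491 / 14641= 2.97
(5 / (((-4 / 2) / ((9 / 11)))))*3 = -135 / 22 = -6.14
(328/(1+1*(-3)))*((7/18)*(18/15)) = -76.53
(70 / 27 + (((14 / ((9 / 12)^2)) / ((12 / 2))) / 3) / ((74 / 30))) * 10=3500 / 111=31.53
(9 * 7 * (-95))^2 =35820225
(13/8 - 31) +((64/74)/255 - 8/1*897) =-543861449/75480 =-7205.37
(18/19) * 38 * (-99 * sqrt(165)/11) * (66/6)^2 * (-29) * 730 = 829948680 * sqrt(165) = 10660883822.96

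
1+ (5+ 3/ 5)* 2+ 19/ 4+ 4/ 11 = 3809/ 220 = 17.31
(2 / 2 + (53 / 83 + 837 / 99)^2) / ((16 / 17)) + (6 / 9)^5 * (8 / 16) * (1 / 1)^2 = 288378622927 / 3240916272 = 88.98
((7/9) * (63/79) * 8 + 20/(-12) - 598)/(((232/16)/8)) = -328.11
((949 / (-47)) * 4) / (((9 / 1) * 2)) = -1898 / 423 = -4.49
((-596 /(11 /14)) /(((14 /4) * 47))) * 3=-7152 /517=-13.83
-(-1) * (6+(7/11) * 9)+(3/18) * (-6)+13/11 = 11.91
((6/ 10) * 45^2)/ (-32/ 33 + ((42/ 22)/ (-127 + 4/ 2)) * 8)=-5011875/ 4504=-1112.76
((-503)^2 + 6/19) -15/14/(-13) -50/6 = 2624633047/10374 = 253001.06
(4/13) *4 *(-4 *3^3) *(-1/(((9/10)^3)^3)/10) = 6400000000/186535791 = 34.31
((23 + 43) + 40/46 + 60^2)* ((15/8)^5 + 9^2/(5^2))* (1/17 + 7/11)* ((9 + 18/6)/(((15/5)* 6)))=44889.51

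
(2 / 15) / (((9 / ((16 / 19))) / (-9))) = -32 / 285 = -0.11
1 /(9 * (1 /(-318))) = -106 /3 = -35.33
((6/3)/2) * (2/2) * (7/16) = 0.44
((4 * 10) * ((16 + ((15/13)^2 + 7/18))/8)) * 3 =269525/1014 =265.80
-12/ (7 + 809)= -1/ 68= -0.01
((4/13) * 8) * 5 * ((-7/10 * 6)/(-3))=224/13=17.23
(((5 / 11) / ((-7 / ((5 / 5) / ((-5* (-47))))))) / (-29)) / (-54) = -1 / 5667354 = -0.00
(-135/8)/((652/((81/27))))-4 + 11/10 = -2.98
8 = 8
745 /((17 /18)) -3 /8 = 107229 /136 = 788.45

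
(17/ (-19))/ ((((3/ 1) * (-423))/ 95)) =85/ 1269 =0.07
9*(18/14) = 81/7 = 11.57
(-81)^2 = 6561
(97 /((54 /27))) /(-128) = -97 /256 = -0.38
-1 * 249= -249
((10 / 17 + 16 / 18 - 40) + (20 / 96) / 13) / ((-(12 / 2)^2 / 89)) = 54532169 / 572832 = 95.20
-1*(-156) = 156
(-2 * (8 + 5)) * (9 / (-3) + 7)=-104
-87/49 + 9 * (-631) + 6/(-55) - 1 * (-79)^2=-32129479/2695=-11921.88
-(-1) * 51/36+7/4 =3.17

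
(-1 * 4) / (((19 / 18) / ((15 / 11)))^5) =-5739562800000 / 398778220049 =-14.39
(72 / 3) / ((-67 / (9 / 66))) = -36 / 737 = -0.05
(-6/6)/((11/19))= -1.73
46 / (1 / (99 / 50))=2277 / 25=91.08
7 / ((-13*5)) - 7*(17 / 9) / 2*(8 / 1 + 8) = -61943 / 585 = -105.89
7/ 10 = 0.70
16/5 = 3.20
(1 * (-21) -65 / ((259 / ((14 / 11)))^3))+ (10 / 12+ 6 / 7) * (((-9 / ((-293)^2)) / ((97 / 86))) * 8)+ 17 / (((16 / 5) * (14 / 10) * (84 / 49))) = -14176323683064952943 / 754552515653635776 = -18.79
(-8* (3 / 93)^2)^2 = 64 / 923521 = 0.00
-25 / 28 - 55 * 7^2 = -75485 / 28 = -2695.89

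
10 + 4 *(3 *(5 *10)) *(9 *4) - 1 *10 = 21600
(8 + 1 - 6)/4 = 3/4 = 0.75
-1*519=-519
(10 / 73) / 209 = 10 / 15257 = 0.00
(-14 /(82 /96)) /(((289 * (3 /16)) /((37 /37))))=-3584 /11849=-0.30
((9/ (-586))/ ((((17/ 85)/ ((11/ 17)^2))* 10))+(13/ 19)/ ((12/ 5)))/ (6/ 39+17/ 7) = 123803953/ 1134248415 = 0.11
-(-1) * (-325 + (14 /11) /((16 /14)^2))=-114057 /352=-324.03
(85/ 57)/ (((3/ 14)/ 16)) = 19040/ 171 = 111.35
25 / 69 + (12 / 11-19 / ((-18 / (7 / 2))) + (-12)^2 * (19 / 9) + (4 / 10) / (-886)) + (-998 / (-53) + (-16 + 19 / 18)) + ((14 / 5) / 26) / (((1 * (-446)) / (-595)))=323585413732423 / 1033236126780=313.18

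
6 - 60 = -54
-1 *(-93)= 93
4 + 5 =9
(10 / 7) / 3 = 10 / 21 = 0.48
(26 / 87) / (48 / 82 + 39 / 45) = 5330 / 25897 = 0.21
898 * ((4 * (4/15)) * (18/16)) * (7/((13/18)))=678888/65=10444.43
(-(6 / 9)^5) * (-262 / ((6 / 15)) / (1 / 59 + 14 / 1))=1236640 / 200961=6.15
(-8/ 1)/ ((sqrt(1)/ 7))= -56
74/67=1.10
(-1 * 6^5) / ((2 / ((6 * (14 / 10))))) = -163296 / 5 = -32659.20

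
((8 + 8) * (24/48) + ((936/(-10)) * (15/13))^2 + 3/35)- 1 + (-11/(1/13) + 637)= 425778/35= 12165.09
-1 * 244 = -244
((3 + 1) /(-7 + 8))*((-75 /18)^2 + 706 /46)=27083 /207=130.84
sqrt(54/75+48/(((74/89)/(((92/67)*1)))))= sqrt(12289449138)/12395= 8.94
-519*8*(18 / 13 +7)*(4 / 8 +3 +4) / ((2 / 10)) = -16971300 / 13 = -1305484.62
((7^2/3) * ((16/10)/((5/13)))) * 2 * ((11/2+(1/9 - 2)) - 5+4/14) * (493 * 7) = -349213592/675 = -517353.47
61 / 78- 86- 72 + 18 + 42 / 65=-54043 / 390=-138.57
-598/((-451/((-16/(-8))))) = 1196/451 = 2.65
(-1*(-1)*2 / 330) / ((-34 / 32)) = -16 / 2805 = -0.01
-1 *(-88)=88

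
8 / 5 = 1.60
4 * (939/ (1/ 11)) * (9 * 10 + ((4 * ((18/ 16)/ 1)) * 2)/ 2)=3904362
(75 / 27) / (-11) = -25 / 99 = -0.25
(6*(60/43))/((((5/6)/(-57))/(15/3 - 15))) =246240/43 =5726.51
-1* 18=-18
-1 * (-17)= 17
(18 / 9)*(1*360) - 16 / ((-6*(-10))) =10796 / 15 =719.73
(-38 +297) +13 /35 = 9078 /35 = 259.37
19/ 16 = 1.19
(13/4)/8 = 13/32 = 0.41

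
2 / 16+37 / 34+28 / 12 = 1447 / 408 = 3.55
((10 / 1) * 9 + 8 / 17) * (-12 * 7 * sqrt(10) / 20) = -32298 * sqrt(10) / 85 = -1201.59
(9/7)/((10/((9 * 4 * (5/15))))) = 54/35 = 1.54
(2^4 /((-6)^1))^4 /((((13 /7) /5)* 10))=14336 /1053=13.61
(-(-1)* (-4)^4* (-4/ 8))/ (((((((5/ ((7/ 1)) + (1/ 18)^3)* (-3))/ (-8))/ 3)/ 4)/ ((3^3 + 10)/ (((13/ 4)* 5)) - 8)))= 62204018688/ 1895855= 32810.54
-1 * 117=-117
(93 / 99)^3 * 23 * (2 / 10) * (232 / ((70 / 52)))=4133084176 / 6288975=657.20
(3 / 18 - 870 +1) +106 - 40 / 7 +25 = -31229 / 42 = -743.55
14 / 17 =0.82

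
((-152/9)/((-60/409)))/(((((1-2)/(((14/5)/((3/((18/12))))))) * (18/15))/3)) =-54397/135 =-402.94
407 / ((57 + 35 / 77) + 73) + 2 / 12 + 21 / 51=541319 / 146370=3.70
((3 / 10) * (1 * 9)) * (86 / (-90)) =-129 / 50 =-2.58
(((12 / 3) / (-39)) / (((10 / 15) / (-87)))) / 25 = 0.54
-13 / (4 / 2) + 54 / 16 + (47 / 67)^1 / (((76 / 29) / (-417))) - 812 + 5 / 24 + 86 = -3210011 / 3819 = -840.54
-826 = -826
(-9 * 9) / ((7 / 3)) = -243 / 7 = -34.71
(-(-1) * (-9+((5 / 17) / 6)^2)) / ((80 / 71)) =-6646381 / 832320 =-7.99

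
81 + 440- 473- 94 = -46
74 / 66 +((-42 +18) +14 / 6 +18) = -28 / 11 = -2.55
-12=-12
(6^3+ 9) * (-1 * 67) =-15075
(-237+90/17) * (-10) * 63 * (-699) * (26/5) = -9020010636/17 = -530588860.94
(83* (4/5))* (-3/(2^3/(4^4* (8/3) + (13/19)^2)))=-12281261/722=-17010.06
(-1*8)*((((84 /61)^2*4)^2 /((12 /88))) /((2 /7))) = -163567337472 /13845841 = -11813.46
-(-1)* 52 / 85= 0.61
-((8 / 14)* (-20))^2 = -6400 / 49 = -130.61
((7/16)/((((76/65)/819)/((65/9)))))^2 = 7243230255625/1478656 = 4898522.89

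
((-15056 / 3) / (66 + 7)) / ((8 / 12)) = -7528 / 73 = -103.12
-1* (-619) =619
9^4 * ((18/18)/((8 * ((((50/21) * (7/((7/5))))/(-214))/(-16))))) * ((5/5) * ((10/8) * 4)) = 29485134/25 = 1179405.36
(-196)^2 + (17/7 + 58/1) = 38476.43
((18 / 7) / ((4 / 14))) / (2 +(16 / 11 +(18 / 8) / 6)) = 792 / 337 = 2.35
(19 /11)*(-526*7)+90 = -68968 /11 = -6269.82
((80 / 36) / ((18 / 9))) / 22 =5 / 99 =0.05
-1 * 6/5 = -1.20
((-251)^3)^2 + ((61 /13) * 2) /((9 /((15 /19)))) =185293650227050351 /741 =250058907189001.82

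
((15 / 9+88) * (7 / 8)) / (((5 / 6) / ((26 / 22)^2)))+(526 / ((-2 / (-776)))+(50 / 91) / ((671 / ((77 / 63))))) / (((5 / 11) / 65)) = 271419606552401 / 9300060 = 29184715.64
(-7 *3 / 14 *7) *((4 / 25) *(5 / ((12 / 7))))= -49 / 10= -4.90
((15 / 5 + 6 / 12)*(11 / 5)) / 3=77 / 30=2.57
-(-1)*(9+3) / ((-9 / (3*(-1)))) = 4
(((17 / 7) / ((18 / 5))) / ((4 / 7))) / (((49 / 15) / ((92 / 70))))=1955 / 4116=0.47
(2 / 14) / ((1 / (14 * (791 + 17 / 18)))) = 14255 / 9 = 1583.89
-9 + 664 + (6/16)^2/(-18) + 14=85631/128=668.99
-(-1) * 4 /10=2 /5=0.40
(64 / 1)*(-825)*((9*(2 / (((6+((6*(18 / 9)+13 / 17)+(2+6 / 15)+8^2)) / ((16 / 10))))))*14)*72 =-43429478400 / 2413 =-17998126.15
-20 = -20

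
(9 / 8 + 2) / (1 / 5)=125 / 8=15.62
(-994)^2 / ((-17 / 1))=-988036 / 17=-58119.76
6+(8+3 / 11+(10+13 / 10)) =2813 / 110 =25.57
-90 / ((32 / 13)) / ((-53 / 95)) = 55575 / 848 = 65.54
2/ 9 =0.22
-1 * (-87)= 87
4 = 4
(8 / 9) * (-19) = -152 / 9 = -16.89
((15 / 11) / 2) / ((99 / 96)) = 80 / 121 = 0.66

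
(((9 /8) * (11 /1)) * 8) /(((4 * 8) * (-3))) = -33 /32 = -1.03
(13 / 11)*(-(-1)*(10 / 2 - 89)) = -1092 / 11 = -99.27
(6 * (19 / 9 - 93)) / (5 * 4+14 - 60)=818 / 39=20.97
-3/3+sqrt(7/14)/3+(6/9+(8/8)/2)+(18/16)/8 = sqrt(2)/6+59/192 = 0.54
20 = 20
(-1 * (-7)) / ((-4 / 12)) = -21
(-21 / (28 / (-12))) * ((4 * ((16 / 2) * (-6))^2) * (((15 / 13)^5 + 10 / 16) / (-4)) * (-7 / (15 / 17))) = 163096301088 / 371293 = 439265.76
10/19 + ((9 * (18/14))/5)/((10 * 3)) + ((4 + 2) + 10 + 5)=143663/6650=21.60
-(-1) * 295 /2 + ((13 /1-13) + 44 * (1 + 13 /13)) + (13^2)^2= 57593 /2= 28796.50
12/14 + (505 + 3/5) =17726/35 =506.46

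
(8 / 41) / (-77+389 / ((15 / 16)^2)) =1800 / 3372619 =0.00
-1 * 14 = -14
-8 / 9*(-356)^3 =40104903.11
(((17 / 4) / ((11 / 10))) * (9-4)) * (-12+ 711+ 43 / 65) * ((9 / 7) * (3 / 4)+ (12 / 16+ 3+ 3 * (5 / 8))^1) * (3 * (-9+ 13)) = 2139626205 / 2002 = 1068744.36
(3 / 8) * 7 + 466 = 3749 / 8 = 468.62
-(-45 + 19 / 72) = 3221 / 72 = 44.74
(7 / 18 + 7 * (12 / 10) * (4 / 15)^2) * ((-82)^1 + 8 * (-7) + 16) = -135359 / 1125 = -120.32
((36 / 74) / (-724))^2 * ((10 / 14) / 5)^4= 81 / 430737565636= 0.00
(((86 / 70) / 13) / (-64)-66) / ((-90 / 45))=1921963 / 58240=33.00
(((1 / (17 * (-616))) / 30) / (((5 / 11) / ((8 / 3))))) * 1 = -1 / 53550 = -0.00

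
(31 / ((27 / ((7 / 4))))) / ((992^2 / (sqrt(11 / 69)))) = 7 * sqrt(759) / 236556288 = 0.00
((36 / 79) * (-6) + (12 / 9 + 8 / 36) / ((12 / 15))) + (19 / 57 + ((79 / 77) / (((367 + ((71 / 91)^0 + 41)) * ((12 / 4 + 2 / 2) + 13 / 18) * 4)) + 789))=1500819087083 / 1903279455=788.54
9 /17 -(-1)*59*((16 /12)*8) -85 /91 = 2918858 /4641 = 628.93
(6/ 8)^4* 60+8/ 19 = 23597/ 1216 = 19.41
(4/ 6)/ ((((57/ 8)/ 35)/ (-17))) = -9520/ 171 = -55.67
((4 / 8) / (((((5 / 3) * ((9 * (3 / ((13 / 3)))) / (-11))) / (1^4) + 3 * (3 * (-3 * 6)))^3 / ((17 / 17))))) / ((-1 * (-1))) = -2924207 / 25301931479802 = -0.00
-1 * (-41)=41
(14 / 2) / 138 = 7 / 138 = 0.05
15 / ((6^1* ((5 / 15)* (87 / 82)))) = 7.07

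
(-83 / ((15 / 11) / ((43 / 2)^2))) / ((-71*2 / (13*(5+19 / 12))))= 1733716699 / 102240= 16957.32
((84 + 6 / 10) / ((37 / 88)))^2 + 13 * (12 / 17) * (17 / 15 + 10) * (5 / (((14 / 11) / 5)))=42492.60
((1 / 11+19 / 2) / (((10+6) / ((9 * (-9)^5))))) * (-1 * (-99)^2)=99911439441 / 32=3122232482.53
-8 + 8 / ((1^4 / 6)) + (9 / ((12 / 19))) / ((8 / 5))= 1565 / 32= 48.91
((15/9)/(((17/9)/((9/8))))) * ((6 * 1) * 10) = 2025/34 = 59.56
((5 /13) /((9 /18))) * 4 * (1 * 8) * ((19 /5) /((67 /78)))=7296 /67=108.90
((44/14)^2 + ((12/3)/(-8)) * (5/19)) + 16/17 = 338291/31654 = 10.69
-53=-53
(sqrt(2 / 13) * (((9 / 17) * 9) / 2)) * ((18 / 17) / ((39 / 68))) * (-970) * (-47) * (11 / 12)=72093.87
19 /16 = 1.19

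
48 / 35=1.37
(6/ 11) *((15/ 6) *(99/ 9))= 15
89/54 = 1.65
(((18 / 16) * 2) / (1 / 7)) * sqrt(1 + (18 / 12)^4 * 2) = 63 * sqrt(178) / 16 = 52.53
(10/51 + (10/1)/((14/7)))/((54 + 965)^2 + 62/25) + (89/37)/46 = 117839571643/2253300669774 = 0.05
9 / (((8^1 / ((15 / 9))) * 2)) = 15 / 16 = 0.94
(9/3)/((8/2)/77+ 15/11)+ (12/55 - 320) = -1904387/5995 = -317.66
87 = 87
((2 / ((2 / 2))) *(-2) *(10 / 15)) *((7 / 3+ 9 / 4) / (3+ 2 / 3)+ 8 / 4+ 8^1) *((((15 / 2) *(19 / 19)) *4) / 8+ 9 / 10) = -279 / 2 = -139.50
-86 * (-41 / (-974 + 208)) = -1763 / 383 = -4.60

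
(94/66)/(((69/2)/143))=1222/207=5.90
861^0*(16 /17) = 16 /17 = 0.94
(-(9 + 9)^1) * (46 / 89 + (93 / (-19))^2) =-14154606 / 32129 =-440.56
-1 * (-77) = 77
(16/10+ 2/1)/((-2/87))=-783/5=-156.60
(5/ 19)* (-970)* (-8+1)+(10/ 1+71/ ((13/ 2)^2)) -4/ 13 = 5774068/ 3211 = 1798.21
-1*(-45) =45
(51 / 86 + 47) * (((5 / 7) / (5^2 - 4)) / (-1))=-20465 / 12642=-1.62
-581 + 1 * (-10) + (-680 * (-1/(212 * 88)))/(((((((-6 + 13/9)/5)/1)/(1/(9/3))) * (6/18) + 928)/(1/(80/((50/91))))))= -41858272020459/70826179424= -591.00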